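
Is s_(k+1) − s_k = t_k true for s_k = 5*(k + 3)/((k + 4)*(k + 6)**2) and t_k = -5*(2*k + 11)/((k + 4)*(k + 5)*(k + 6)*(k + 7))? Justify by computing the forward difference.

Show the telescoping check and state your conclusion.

s_(k+1) = 5*(k + 4)/((k + 5)*(k + 7)**2)
s_(k+1) − s_k = 5*(-(k + 3)*(k + 5)*(k + 7)**2 + (k + 4)**2*(k + 6)**2)/((k + 4)*(k + 5)*(k + 6)**2*(k + 7)**2)
(s_(k+1) − s_k) − t_k = 15*(3*k**2 + 35*k + 101)/(k**6 + 35*k**5 + 507*k**4 + 3889*k**3 + 16652*k**2 + 37716*k + 35280)

Invalid: residual 15*(3*k**2 + 35*k + 101)/(k**6 + 35*k**5 + 507*k**4 + 3889*k**3 + 16652*k**2 + 37716*k + 35280) ≠ 0.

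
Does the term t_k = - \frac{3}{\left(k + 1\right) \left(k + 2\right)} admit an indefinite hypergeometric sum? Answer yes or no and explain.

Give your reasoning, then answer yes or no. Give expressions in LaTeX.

Step 1: r(k) = (k + 1)/(k + 3).
Factor: A=k + 1; B=k + 3; C=1.
Set up (k + 1)·f(k+1) − (k + 2)·f(k) − (1) = 0.
Bound: deg f ≤ 1.
Solve for f: f(k) = k (degree 1 ≤ 1).
R(k) = B(k−1)·f(k)/C(k) = k*(k + 2); s_k = R·t_k = -3*k/(k + 1).
s_(k+1) − s_k = -3/(k**2 + 3*k + 2) = t_k.

Yes. s_k = - \frac{3 k}{k + 1}.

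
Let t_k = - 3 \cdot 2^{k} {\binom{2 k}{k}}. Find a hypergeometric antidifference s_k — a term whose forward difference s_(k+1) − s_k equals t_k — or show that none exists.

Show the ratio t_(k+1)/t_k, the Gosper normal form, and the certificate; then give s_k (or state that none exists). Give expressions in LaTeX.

The ratio is 4*(2*k + 1)/(k + 1).
So A=8*k + 4 and B=k + 1, with C=1.
Need (8*k + 4)·f(k+1) − (k)·f(k) = 1.
d = -1 from the (1,1,0) case.
d = -1 < 0 ⇒ no nonzero polynomial f; not summable.

no hypergeometric antidifference exists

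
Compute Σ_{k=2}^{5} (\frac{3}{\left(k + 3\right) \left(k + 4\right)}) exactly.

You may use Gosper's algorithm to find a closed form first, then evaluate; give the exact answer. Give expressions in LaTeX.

Ratio r(k) = (k + 3)/(k + 5).
So A=k + 3 and B=k + 5, with C=1.
Set up (k + 3)·f(k+1) − (k + 4)·f(k) − (1) = 0.
deg f ≤ 1 (via 1,1,0).
Solve for f: f(k) = k/3 (degree 1 ≤ 1).
Then R = B(k−1)f/C = k*(k + 4)/3, so s_k = R(k)·t_k = k/(k + 3).
Check: Δs_k = 3/(k**2 + 7*k + 12). ✓
Evaluate s at k=6 and k=2: 2/3 and 2/5; difference 4/15.

Σ = 4/15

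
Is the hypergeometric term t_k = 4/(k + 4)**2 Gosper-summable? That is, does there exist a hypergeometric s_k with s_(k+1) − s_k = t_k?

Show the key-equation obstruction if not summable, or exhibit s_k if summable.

No — the linear system for f has no solution.

t_(k+1)/t_k = (k + 4)**2/(k + 5)**2.
Factor: A=k**2 + 8*k + 16; B=k**2 + 10*k + 25; C=1.
Solve (k**2 + 8*k + 16)·f(k+1) − (k**2 + 8*k + 16)·f(k) = 1.
Degrees (2,2,0) ⇒ d ≤ 0.
f = c0 ⇒ A·f(k+1) − B(k−1)·f(k) − C = -1. The system {-1 = 0} is inconsistent; no antidifference.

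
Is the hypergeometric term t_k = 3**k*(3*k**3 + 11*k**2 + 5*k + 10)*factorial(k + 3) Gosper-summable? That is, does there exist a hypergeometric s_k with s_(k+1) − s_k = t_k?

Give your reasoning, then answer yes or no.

t_(k+1)/t_k = 3*(3*k**4 + 32*k**3 + 116*k**2 + 173*k + 116)/(3*k**3 + 11*k**2 + 5*k + 10).
Factor: A=3*k + 12; B=1; C=k**3 + 11*k**2/3 + 5*k/3 + 10/3.
Need (3*k + 12)·f(k+1) − (1)·f(k) = k**3 + 11*k**2/3 + 5*k/3 + 10/3.
Degrees (1,0,3) ⇒ d ≤ 2.
A polynomial solution: f(k) = (k**2 - 2*k + 2)/3.
So s_k = (B(k−1)f/C)·t_k = ((k**2 - 2*k + 2)/(3*k**3 + 11*k**2 + 5*k + 10))·t_k = 3**k*(k**2 - 2*k + 2)*factorial(k + 3).
Verify: 3**k*(3*k**3 + 11*k**2 + 5*k + 10)*factorial(k + 3) matches t_k.

Yes. s_k = 3**k*(k**2 - 2*k + 2)*factorial(k + 3).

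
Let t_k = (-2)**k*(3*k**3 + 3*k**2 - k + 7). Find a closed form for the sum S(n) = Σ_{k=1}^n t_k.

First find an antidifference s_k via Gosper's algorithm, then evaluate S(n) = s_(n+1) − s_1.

S(n) = 2*(-2)**n*n**3 + 4*(-2)**n*n**2 + 4*(-2)**n - 4

The ratio is 2*(-3*k**3 - 12*k**2 - 14*k - 12)/(3*k**3 + 3*k**2 - k + 7).
So A=-2 and B=1, with C=k**3 + k**2 - k/3 + 7/3.
Need (-2)·f(k+1) − (1)·f(k) = k**3 + k**2 - k/3 + 7/3.
deg f ≤ 3 (via 0,0,3).
Solve for f: f(k) = -(k**3 - k**2 - k + 3)/3 (degree 3 ≤ 3).
Get s_k = R·t_k = (-2)**k*(-k**3 + k**2 + k - 3) with R(k) = B(k−1)f(k)/C(k) = -(k**3 - k**2 - k + 3)/(3*k**3 + 3*k**2 - k + 7).
Δs = (-2)**k*(3*k**3 + 3*k**2 - k + 7), as required.
Σ_(k=1)^n t_k = s_(n+1) − s_(1) = (2*(-2)**n*(n**3 + 2*n**2 + 2)) − (4), i.e. 2*(-2)**n*n**3 + 4*(-2)**n*n**2 + 4*(-2)**n - 4.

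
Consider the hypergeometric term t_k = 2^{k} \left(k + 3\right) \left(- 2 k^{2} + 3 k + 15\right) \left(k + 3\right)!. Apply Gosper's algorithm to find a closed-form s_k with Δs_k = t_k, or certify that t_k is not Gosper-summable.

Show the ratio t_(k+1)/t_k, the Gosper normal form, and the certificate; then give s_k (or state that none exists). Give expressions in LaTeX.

s_k = 2^{k} \left(- k^{2} + 4 k + 3\right) \left(k + 3\right)!

The ratio is (k + 4)**2*(6*k - 4*(k + 1)**2 + 36)/((k + 3)*(-2*k**2 + 3*k + 15)).
Factor: A=2*k + 8; B=1; C=k**3 + 3*k**2/2 - 12*k - 45/2.
Set up (2*k + 8)·f(k+1) − (1)·f(k) − (k**3 + 3*k**2/2 - 12*k - 45/2) = 0.
Degrees (1,0,3) ⇒ d ≤ 2.
Coefficient equations give f(k) = (k**2 - 4*k - 3)/2.
Certificate R = B(k−1)f/C = (k**2 - 4*k - 3)/((k + 3)*(2*k**2 - 3*k - 15)) gives s_k = 2**k*(-k**2 + 4*k + 3)*factorial(k + 3).
Verify: 2**k*(k + 3)*(-2*k**2 + 3*k + 15)*factorial(k + 3) matches t_k.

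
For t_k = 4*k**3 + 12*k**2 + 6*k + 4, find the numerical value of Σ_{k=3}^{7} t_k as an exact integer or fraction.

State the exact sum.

Compute t_(k+1)/t_k: get (2*k**3 + 12*k**2 + 21*k + 13)/(2*k**3 + 6*k**2 + 3*k + 2).
A = 1, B = 1, C = k**3 + 3*k**2 + 3*k/2 + 1.
Set up (1)·f(k+1) − (1)·f(k) − (k**3 + 3*k**2 + 3*k/2 + 1) = 0.
d = 4 from the (0,0,3) case.
A polynomial solution: f(k) = k*(k + 3)*(k**2 - k + 1)/4.
So s_k = (B(k−1)f/C)·t_k = (k*(k + 3)*(k**2 - k + 1)/(2*(2*k**3 + 6*k**2 + 3*k + 2)))·t_k = k*(k**3 + 2*k**2 - 2*k + 3).
s_(k+1) − s_k = 4*k**3 + 12*k**2 + 6*k + 4 = t_k.
Σ_(k=3)^(7) t_k = s_(8) − s_(3) = 5016 − (126) = 4890.

Σ = 4890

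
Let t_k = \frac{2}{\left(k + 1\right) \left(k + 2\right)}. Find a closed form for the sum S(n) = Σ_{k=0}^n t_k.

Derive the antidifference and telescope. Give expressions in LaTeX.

S(n) = \frac{2 \left(n + 1\right)}{n + 2}

Step 1: r(k) = (k + 1)/(k + 3).
So A=k + 1 and B=k + 3, with C=1.
f must satisfy (k + 1)·f(k+1) − (k + 2)·f(k) = 1.
d = 1 from the (1,1,0) case.
Match coefficients ⇒ f(k) = k.
Get s_k = R·t_k = 2*k/(k + 1) with R(k) = B(k−1)f(k)/C(k) = k*(k + 2).
Verify: 2/(k**2 + 3*k + 2) matches t_k.
Σ_(k=0)^n t_k = s_(n+1) − s_(0) = (2*(n + 1)/(n + 2)) − (0), i.e. 2*(n + 1)/(n + 2).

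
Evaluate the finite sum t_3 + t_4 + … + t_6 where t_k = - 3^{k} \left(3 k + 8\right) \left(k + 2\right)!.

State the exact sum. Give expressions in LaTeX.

t_(k+1)/t_k = 3*(k + 3)*(3*k + 11)/(3*k + 8).
Factor: A=3*k + 9; B=1; C=k + 8/3.
Need (3*k + 9)·f(k+1) − (1)·f(k) = k + 8/3.
Degrees (1,0,1) ⇒ d ≤ 0.
Solving with deg f ≤ 0: f(k) = 1/3.
So s_k = (B(k−1)f/C)·t_k = (1/(3*k + 8))·t_k = -3**k*factorial(k + 2).
Δs = -3**k*(3*k + 8)*factorial(k + 2), as required.
Σ_(k=3)^(6) t_k = s_(7) − s_(3) = -793618560 − (-3240) = -793615320.

Σ = -793615320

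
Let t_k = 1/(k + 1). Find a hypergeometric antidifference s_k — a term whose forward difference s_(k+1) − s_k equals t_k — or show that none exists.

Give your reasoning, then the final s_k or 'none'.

none — t_k is not Gosper-summable

r(k) = (k + 1)/(k + 2) after simplifying.
Normal form (A,B,C) = (k + 1, k + 2, 1).
f must satisfy (k + 1)·f(k+1) − (k + 1)·f(k) = 1.
d = 0 from the (1,1,0) case.
Generic f = c0 gives residual -1; -1 = 0 cannot hold, so t_k is not Gosper-summable.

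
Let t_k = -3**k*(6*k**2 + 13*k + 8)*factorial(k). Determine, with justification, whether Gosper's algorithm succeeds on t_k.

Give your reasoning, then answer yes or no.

Yes. s_k = -3**k*(2*k + 1)*factorial(k).

Ratio r(k) = 3*(6*k**3 + 31*k**2 + 52*k + 27)/(6*k**2 + 13*k + 8).
A = 3*k + 3, B = 1, C = k**2 + 13*k/6 + 4/3.
f must satisfy (3*k + 3)·f(k+1) − (1)·f(k) = k**2 + 13*k/6 + 4/3.
Bound: deg f ≤ 1.
Coefficient equations give f(k) = (2*k + 1)/6.
Certificate R = B(k−1)f/C = (2*k + 1)/(6*k**2 + 13*k + 8) gives s_k = -3**k*(2*k + 1)*factorial(k).
Check: Δs_k = -3**k*(6*k**2 + 13*k + 8)*factorial(k). ✓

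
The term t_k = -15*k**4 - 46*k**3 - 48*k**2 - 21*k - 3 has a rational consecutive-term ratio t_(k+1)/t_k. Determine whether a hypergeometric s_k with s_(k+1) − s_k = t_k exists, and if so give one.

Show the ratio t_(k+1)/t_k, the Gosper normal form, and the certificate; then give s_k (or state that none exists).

s_k = k**2*(-3*k**3 - 4*k**2 + 2*k + 2)

The ratio is (15*k**4 + 106*k**3 + 276*k**2 + 315*k + 133)/(15*k**4 + 46*k**3 + 48*k**2 + 21*k + 3).
Factor: A=1; B=1; C=k**4 + 46*k**3/15 + 16*k**2/5 + 7*k/5 + 1/5.
Need (1)·f(k+1) − (1)·f(k) = k**4 + 46*k**3/15 + 16*k**2/5 + 7*k/5 + 1/5.
Degrees (0,0,4) ⇒ d ≤ 5.
Match coefficients ⇒ f(k) = k**2*(3*k**3 + 4*k**2 - 2*k - 2)/15.
Certificate R = B(k−1)f/C = k**2*(3*k**3 + 4*k**2 - 2*k - 2)/(15*k**4 + 46*k**3 + 48*k**2 + 21*k + 3) gives s_k = k**2*(-3*k**3 - 4*k**2 + 2*k + 2).
Δs = -15*k**4 - 46*k**3 - 48*k**2 - 21*k - 3, as required.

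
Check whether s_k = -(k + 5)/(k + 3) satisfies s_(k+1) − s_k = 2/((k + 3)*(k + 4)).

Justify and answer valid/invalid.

Valid — Δs_k = t_k.

s_(k+1) = (-k - 6)/(k + 4)
s_(k+1) − s_k = 2/(k**2 + 7*k + 12)
(s_(k+1) − s_k) − t_k = 0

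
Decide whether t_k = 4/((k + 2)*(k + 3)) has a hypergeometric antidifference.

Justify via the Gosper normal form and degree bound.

Ratio r(k) = (k + 2)/(k + 4).
Normal form (A,B,C) = (k + 2, k + 4, 1).
f must satisfy (k + 2)·f(k+1) − (k + 3)·f(k) = 1.
d = 1 from the (1,1,0) case.
Match coefficients ⇒ f(k) = k/2.
Certificate R = B(k−1)f/C = k*(k + 3)/2 gives s_k = 2*k/(k + 2).
Verify: 4/(k**2 + 5*k + 6) matches t_k.

Yes. s_k = 2*k/(k + 2).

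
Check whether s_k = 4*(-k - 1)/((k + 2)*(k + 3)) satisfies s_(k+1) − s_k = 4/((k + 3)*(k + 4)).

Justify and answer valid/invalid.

Invalid: residual -8/(k**3 + 9*k**2 + 26*k + 24) ≠ 0.

s_(k+1) = 4*(-k - 2)/((k + 3)*(k + 4))
s_(k+1) − s_k = 4*k/(k**3 + 9*k**2 + 26*k + 24)
(s_(k+1) − s_k) − t_k = -8/(k**3 + 9*k**2 + 26*k + 24)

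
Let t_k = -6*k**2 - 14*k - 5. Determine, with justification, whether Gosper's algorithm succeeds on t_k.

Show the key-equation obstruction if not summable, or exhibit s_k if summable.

Yes. s_k = k*(-2*k**2 - 4*k + 1).

Compute t_(k+1)/t_k: get (6*k**2 + 26*k + 25)/(6*k**2 + 14*k + 5).
So A=1 and B=1, with C=k**2 + 7*k/3 + 5/6.
Solve (1)·f(k+1) − (1)·f(k) = k**2 + 7*k/3 + 5/6.
Degrees (0,0,2) ⇒ d ≤ 3.
Solving with deg f ≤ 3: f(k) = k*(2*k**2 + 4*k - 1)/6.
So s_k = (B(k−1)f/C)·t_k = (k*(2*k**2 + 4*k - 1)/(6*k**2 + 14*k + 5))·t_k = k*(-2*k**2 - 4*k + 1).
s_(k+1) − s_k = -6*k**2 - 14*k - 5 = t_k.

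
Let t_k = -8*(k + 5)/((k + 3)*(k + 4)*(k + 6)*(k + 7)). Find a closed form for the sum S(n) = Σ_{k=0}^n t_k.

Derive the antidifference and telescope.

S(n) = 2*(-n**2 - 11*n - 10)/(9*(n**2 + 11*n + 28))

t_(k+1)/t_k = (k + 3)*(k + 6)**2/((k + 5)**2*(k + 8)).
Take A(k)=k + 3, B(k)=k + 8, C(k)=k**2 + 10*k + 25.
Need (k + 3)·f(k+1) − (k + 7)·f(k) = k**2 + 10*k + 25.
Degrees (1,1,2) ⇒ d ≤ 4.
A polynomial solution: f(k) = k*(k + 4)*(k + 5)*(k + 9)/36.
Certificate R = B(k−1)f/C = k*(k + 4)*(k + 7)*(k + 9)/(36*(k + 5)) gives s_k = 2*k*(-k - 9)/(9*(k**2 + 9*k + 18)).
Δs = 8*(-k - 5)/(k**4 + 20*k**3 + 145*k**2 + 450*k + 504), as required.
Telescope: S(n) = s_(n+1) − s_(0) = 2*(-n**2 - 11*n - 10)/(9*(n**2 + 11*n + 28)) − (0) = 2*(-n**2 - 11*n - 10)/(9*(n**2 + 11*n + 28)).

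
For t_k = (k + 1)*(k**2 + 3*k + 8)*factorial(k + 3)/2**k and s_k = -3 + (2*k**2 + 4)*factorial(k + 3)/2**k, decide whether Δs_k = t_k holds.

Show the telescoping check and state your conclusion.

s_(k+1) = 2**(-k - 1)*(2*(k + 1)**2 + 4)*factorial(k + 4) - 3
s_(k+1) − s_k = (k + 1)*(k**2 + 3*k + 8)*factorial(k + 3)/2**k
(s_(k+1) − s_k) − t_k = 0

Valid — Δs_k = t_k.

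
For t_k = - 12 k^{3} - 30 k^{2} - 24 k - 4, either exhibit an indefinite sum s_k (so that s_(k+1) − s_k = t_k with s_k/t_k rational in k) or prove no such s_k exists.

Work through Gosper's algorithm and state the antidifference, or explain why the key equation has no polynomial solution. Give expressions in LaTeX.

s_k = k \left(- 3 k^{3} - 4 k^{2} + 3\right)

r(k) = (6*k**3 + 33*k**2 + 60*k + 35)/(6*k**3 + 15*k**2 + 12*k + 2) after simplifying.
Gosper form: A/B · C(k+1)/C(k) with A=1, B=1, C=k**3 + 5*k**2/2 + 2*k + 1/3.
Need (1)·f(k+1) − (1)·f(k) = k**3 + 5*k**2/2 + 2*k + 1/3.
Bound: deg f ≤ 4.
A polynomial solution: f(k) = k*(3*k**3 + 4*k**2 - 3)/12.
So s_k = (B(k−1)f/C)·t_k = (k*(3*k**3 + 4*k**2 - 3)/(2*(6*k**3 + 15*k**2 + 12*k + 2)))·t_k = k*(-3*k**3 - 4*k**2 + 3).
Δs = -12*k**3 - 30*k**2 - 24*k - 4, as required.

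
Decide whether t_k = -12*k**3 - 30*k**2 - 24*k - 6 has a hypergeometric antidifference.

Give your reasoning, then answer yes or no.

Ratio r(k) = (2*k**3 + 11*k**2 + 20*k + 12)/(2*k**3 + 5*k**2 + 4*k + 1).
Factor: A=1; B=1; C=k**3 + 5*k**2/2 + 2*k + 1/2.
Solve (1)·f(k+1) − (1)·f(k) = k**3 + 5*k**2/2 + 2*k + 1/2.
Degrees (0,0,3) ⇒ d ≤ 4.
A polynomial solution: f(k) = k*(k + 1)*(3*k**2 + k - 1)/12.
Certificate R = B(k−1)f/C = k*(3*k**2 + k - 1)/(6*(k + 1)*(2*k + 1)) gives s_k = -3*k**4 - 4*k**3 + k.
Verify: -12*k**3 - 30*k**2 - 24*k - 6 matches t_k.

Yes. s_k = -3*k**4 - 4*k**3 + k.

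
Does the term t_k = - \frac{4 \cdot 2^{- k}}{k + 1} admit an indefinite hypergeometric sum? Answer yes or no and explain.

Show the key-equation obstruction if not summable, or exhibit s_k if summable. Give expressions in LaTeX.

No — negative degree bound, so no certificate f.

r(k) = (k + 1)/(2*(k + 2)) after simplifying.
Normal form (A,B,C) = (k/2 + 1/2, k + 2, 1).
f must satisfy (k/2 + 1/2)·f(k+1) − (k + 1)·f(k) = 1.
deg f ≤ -1 (via 1,1,0).
d = -1 < 0 ⇒ no nonzero polynomial f; not summable.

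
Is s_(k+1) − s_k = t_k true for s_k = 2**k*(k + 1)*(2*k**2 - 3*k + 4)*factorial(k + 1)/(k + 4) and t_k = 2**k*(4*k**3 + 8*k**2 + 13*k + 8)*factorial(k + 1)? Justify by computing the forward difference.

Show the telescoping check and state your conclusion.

s_(k+1) = 2**(k + 1)*(k + 2)*(2*k**2 + k + 3)*factorial(k + 2)/(k + 5)
s_(k+1) − s_k = 2**k*(4*k**5 + 32*k**4 + 93*k**3 + 156*k**2 + 143*k + 76)*factorial(k + 1)/((k + 4)*(k + 5))
(s_(k+1) − s_k) − t_k = -3*2**k*(4*k**4 + 24*k**3 + 43*k**2 + 63*k + 28)*factorial(k + 1)/((k + 4)*(k + 5))

Invalid: residual -3*2**k*(4*k**4 + 24*k**3 + 43*k**2 + 63*k + 28)*factorial(k + 1)/((k + 4)*(k + 5)) ≠ 0.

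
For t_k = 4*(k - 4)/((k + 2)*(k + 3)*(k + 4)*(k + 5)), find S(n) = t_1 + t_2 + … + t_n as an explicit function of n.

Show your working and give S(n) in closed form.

Ratio r(k) = (k - 3)*(k + 2)/((k - 4)*(k + 6)).
So A=k + 2 and B=k + 6, with C=k - 4.
Key eq: (k + 2)·f(k+1) = (k + 5)·f(k) + (k - 4).
d = 3 from the (1,1,1) case.
Solving with deg f ≤ 3: f(k) = -k*(k**2 + 9*k + 38)/24.
So s_k = (B(k−1)f/C)·t_k = (-k*(k + 5)*(k**2 + 9*k + 38)/(24*(k - 4)))·t_k = k*(-k**2 - 9*k - 38)/(6*(k + 2)*(k + 3)*(k + 4)).
s_(k+1) − s_k = 4*(k - 4)/(k**4 + 14*k**3 + 71*k**2 + 154*k + 120) = t_k.
s_(n+1) = (-n**3 - 12*n**2 - 59*n - 48)/(6*(n**3 + 12*n**2 + 47*n + 60)) and s_(1) = -2/15, so S(n) = n*(-n**2 - 12*n - 107)/(30*(n**3 + 12*n**2 + 47*n + 60)).

S(n) = n*(-n**2 - 12*n - 107)/(30*(n**3 + 12*n**2 + 47*n + 60))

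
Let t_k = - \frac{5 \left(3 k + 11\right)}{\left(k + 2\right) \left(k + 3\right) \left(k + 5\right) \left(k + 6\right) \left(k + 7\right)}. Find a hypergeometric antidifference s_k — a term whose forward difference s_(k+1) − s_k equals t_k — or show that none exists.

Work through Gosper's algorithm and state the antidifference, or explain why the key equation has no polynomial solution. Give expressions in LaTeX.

r(k) = (k + 2)*(k + 5)*(3*k + 14)/((k + 4)*(k + 8)*(3*k + 11)) after simplifying.
Take A(k)=k + 2, B(k)=k + 8, C(k)=k**2 + 23*k/3 + 44/3.
Solve (k + 2)·f(k+1) − (k + 7)·f(k) = k**2 + 23*k/3 + 44/3.
Bound: deg f ≤ 5.
A polynomial solution: f(k) = k*(k + 3)*(k + 4)*(k**2 + 13*k + 52)/180.
Certificate R = B(k−1)f/C = k*(k + 3)*(k + 7)*(k**2 + 13*k + 52)/(60*(3*k + 11)) gives s_k = k*(-k**2 - 13*k - 52)/(12*(k**3 + 13*k**2 + 52*k + 60)).
s_(k+1) − s_k = 5*(-3*k - 11)/(k**5 + 23*k**4 + 203*k**3 + 853*k**2 + 1692*k + 1260) = t_k.

s_k = \frac{k \left(- k^{2} - 13 k - 52\right)}{12 \left(k^{3} + 13 k^{2} + 52 k + 60\right)}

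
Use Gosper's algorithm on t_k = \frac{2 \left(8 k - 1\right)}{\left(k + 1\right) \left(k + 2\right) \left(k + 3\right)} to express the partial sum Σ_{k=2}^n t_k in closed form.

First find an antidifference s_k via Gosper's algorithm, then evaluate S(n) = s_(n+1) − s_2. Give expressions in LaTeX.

The ratio is (k + 1)*(8*k + 7)/((k + 4)*(8*k - 1)).
Normal form (A,B,C) = (k + 1, k + 4, k - 1/8).
Set up (k + 1)·f(k+1) − (k + 3)·f(k) − (k - 1/8) = 0.
deg f ≤ 2 (via 1,1,1).
Coefficient equations give f(k) = k*(7*k - 11)/32.
So s_k = (B(k−1)f/C)·t_k = (k*(k + 3)*(7*k - 11)/(4*(8*k - 1)))·t_k = k*(7*k - 11)/(2*(k + 1)*(k + 2)).
s_(k+1) − s_k = 2*(8*k - 1)/(k**3 + 6*k**2 + 11*k + 6) = t_k.
Evaluate: s_(n+1) = (7*n**2 + 3*n - 4)/(2*(n**2 + 5*n + 6)); subtract s_(2) = 1/4 ⇒ S(n) = (13*n**2 + n - 14)/(4*(n**2 + 5*n + 6)).

S(n) = \frac{13 n^{2} + n - 14}{4 \left(n^{2} + 5 n + 6\right)}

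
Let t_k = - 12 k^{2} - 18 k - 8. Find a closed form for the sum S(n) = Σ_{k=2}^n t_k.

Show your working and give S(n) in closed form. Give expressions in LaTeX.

S(n) = - 4 n^{3} - 15 n^{2} - 19 n + 38

Ratio r(k) = (6*k**2 + 21*k + 19)/(6*k**2 + 9*k + 4).
Normal form (A,B,C) = (1, 1, k**2 + 3*k/2 + 2/3).
f must satisfy (1)·f(k+1) − (1)·f(k) = k**2 + 3*k/2 + 2/3.
Degrees (0,0,2) ⇒ d ≤ 3.
Coefficient equations give f(k) = k*(4*k**2 + 3*k + 1)/12.
Then R = B(k−1)f/C = k*(4*k**2 + 3*k + 1)/(2*(6*k**2 + 9*k + 4)), so s_k = R(k)·t_k = k*(-4*k**2 - 3*k - 1).
s_(k+1) − s_k = -12*k**2 - 18*k - 8 = t_k.
Σ_(k=2)^n t_k = s_(n+1) − s_(2) = (-4*n**3 - 15*n**2 - 19*n - 8) − (-46), i.e. -4*n**3 - 15*n**2 - 19*n + 38.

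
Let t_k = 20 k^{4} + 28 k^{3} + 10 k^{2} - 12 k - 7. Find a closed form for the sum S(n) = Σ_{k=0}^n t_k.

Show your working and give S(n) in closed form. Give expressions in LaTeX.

S(n) = 4 n^{5} + 17 n^{4} + 24 n^{3} + 6 n^{2} - 12 n - 7

Compute t_(k+1)/t_k: get (20*k**4 + 108*k**3 + 214*k**2 + 172*k + 39)/(20*k**4 + 28*k**3 + 10*k**2 - 12*k - 7).
Take A(k)=1, B(k)=1, C(k)=k**4 + 7*k**3/5 + k**2/2 - 3*k/5 - 7/20.
Solve (1)·f(k+1) − (1)·f(k) = k**4 + 7*k**3/5 + k**2/2 - 3*k/5 - 7/20.
Bound: deg f ≤ 5.
Match coefficients ⇒ f(k) = k**2*(4*k**3 - 3*k**2 - 4*k - 4)/20.
R(k) = B(k−1)·f(k)/C(k) = k**2*(4*k**3 - 3*k**2 - 4*k - 4)/(20*k**4 + 28*k**3 + 10*k**2 - 12*k - 7); s_k = R·t_k = k**2*(4*k**3 - 3*k**2 - 4*k - 4).
s_(k+1) − s_k = 20*k**4 + 28*k**3 + 10*k**2 - 12*k - 7 = t_k.
Telescope: S(n) = s_(n+1) − s_(0) = 4*n**5 + 17*n**4 + 24*n**3 + 6*n**2 - 12*n - 7 − (0) = 4*n**5 + 17*n**4 + 24*n**3 + 6*n**2 - 12*n - 7.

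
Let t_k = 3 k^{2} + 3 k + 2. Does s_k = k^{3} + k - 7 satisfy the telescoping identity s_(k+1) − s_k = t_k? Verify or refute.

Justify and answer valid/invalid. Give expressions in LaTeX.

valid; difference matches t_k

s_(k+1) = k + (k + 1)**3 - 6
s_(k+1) − s_k = -k**3 + (k + 1)**3 + 1
(s_(k+1) − s_k) − t_k = 0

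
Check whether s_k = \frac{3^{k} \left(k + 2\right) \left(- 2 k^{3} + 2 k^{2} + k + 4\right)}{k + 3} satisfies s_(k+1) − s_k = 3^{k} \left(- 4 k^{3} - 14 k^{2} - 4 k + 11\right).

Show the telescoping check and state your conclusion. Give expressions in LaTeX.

s_(k+1) = 3**(k + 1)*(k + 3)*(k - 2*(k + 1)**3 + 2*(k + 1)**2 + 5)/(k + 4)
s_(k+1) − s_k = 3**k*(-4*k**5 - 38*k**4 - 126*k**3 - 137*k**2 + 31*k + 103)/(k**2 + 7*k + 12)
(s_(k+1) − s_k) − t_k = 3**k*(4*k**4 + 24*k**3 + 48*k**2 + 2*k - 29)/(k**2 + 7*k + 12)

Invalid: residual \frac{3^{k} \left(4 k^{4} + 24 k^{3} + 48 k^{2} + 2 k - 29\right)}{k^{2} + 7 k + 12} ≠ 0.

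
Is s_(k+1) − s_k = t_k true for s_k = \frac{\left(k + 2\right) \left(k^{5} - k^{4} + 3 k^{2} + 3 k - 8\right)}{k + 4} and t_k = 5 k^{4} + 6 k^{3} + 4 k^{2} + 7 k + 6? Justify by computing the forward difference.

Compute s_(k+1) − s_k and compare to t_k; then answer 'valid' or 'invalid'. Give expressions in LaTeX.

Invalid: residual \frac{2 \left(- 4 k^{5} - 27 k^{4} - 28 k^{3} - 20 k^{2} - 31 k - 32\right)}{k^{2} + 9 k + 20} ≠ 0.

s_(k+1) = (k + 3)*(3*k + (k + 1)**5 - (k + 1)**4 + 3*(k + 1)**2 - 5)/(k + 5)
s_(k+1) − s_k = (5*k**6 + 43*k**5 + 104*k**4 + 107*k**3 + 109*k**2 + 132*k + 56)/(k**2 + 9*k + 20)
(s_(k+1) − s_k) − t_k = 2*(-4*k**5 - 27*k**4 - 28*k**3 - 20*k**2 - 31*k - 32)/(k**2 + 9*k + 20)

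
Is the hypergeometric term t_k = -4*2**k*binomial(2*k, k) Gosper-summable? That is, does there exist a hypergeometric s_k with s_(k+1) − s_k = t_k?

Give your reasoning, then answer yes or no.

No. Not Gosper-summable.

Ratio r(k) = 4*(2*k + 1)/(k + 1).
So A=8*k + 4 and B=k + 1, with C=1.
Set up (8*k + 4)·f(k+1) − (k)·f(k) − (1) = 0.
d = -1 from the (1,1,0) case.
Negative degree bound (-1): no f exists, t_k not Gosper-summable.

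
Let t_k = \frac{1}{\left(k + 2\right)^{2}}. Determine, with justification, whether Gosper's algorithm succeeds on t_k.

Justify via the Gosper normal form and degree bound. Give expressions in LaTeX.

The ratio is (k + 2)**2/(k + 3)**2.
Take A(k)=k**2 + 4*k + 4, B(k)=k**2 + 6*k + 9, C(k)=1.
Set up (k**2 + 4*k + 4)·f(k+1) − (k**2 + 4*k + 4)·f(k) − (1) = 0.
d = 0 from the (2,2,0) case.
Generic f = c0 gives residual -1; -1 = 0 cannot hold, so t_k is not Gosper-summable.

No — t_k has no hypergeometric antidifference.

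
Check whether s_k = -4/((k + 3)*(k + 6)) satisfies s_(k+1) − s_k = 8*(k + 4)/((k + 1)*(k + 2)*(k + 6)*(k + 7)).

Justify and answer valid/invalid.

Invalid: residual 8*(-3*k**2 - 23*k - 38)/(k**6 + 23*k**5 + 207*k**4 + 925*k**3 + 2144*k**2 + 2412*k + 1008) ≠ 0.

s_(k+1) = -4/((k + 4)*(k + 7))
s_(k+1) − s_k = 8*(k + 5)/(k**4 + 20*k**3 + 145*k**2 + 450*k + 504)
(s_(k+1) − s_k) − t_k = 8*(-3*k**2 - 23*k - 38)/(k**6 + 23*k**5 + 207*k**4 + 925*k**3 + 2144*k**2 + 2412*k + 1008)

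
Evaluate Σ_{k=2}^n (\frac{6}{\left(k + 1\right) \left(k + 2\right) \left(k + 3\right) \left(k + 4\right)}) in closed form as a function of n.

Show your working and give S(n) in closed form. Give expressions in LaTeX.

S(n) = \frac{n^{3} + 9 n^{2} + 26 n - 36}{30 \left(n^{3} + 9 n^{2} + 26 n + 24\right)}

The ratio is (k + 1)/(k + 5).
Take A(k)=k + 1, B(k)=k + 5, C(k)=1.
Key eq: (k + 1)·f(k+1) = (k + 4)·f(k) + (1).
Bound: deg f ≤ 3.
Solve for f: f(k) = k*(k**2 + 6*k + 11)/18 (degree 3 ≤ 3).
Get s_k = R·t_k = k*(k**2 + 6*k + 11)/(3*(k + 1)*(k + 2)*(k + 3)) with R(k) = B(k−1)f(k)/C(k) = k*(k + 4)*(k**2 + 6*k + 11)/18.
Check: Δs_k = 6/(k**4 + 10*k**3 + 35*k**2 + 50*k + 24). ✓
Telescope: S(n) = s_(n+1) − s_(2) = (n**3 + 9*n**2 + 26*n + 18)/(3*(n**3 + 9*n**2 + 26*n + 24)) − (3/10) = (n**3 + 9*n**2 + 26*n - 36)/(30*(n**3 + 9*n**2 + 26*n + 24)).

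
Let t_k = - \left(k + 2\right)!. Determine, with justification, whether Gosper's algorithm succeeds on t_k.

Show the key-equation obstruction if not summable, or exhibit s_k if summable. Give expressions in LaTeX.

No — negative degree bound, so no certificate f.

r(k) = k + 3 after simplifying.
Take A(k)=k + 3, B(k)=1, C(k)=1.
f must satisfy (k + 3)·f(k+1) − (1)·f(k) = 1.
deg f ≤ -1 (via 1,0,0).
deg f ≤ -1 is impossible — no certificate.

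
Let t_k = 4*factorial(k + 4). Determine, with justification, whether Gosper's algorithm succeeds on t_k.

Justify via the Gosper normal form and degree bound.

No — negative degree bound, so no certificate f.

Ratio r(k) = k + 5.
Normal form (A,B,C) = (k + 5, 1, 1).
Set up (k + 5)·f(k+1) − (1)·f(k) − (1) = 0.
From deg A=1, deg B=0, deg C=0: d=-1.
deg f ≤ -1 is impossible — no certificate.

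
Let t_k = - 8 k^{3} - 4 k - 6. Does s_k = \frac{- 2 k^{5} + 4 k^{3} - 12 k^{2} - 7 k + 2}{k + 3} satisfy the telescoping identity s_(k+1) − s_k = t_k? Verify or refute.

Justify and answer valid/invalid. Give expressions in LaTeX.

s_(k+1) = (-7*k - 2*(k + 1)**5 + 4*(k + 1)**3 - 12*(k + 1)**2 - 5)/(k + 4)
s_(k+1) − s_k = (-8*k**5 - 50*k**4 - 72*k**3 - 34*k**2 - 76*k - 53)/(k**2 + 7*k + 12)
(s_(k+1) − s_k) − t_k = (6*k**4 + 28*k**3 + 14*k + 19)/(k**2 + 7*k + 12)

Invalid: residual \frac{6 k^{4} + 28 k^{3} + 14 k + 19}{k^{2} + 7 k + 12} ≠ 0.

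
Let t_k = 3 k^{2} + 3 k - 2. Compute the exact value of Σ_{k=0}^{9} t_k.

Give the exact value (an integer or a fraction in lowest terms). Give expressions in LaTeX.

Σ = 970

t_(k+1)/t_k = (3*k**2 + 9*k + 4)/(3*k**2 + 3*k - 2).
A = 1, B = 1, C = k**2 + k - 2/3.
Key eq: (1)·f(k+1) = (1)·f(k) + (k**2 + k - 2/3).
From deg A=0, deg B=0, deg C=2: d=3.
Solve for f: f(k) = k*(k**2 - 3)/3 (degree 3 ≤ 3).
R(k) = B(k−1)·f(k)/C(k) = k*(k**2 - 3)/(3*k**2 + 3*k - 2); s_k = R·t_k = k*(k**2 - 3).
Δs = 3*k**2 + 3*k - 2, as required.
Evaluate s at k=10 and k=0: 970 and 0; difference 970.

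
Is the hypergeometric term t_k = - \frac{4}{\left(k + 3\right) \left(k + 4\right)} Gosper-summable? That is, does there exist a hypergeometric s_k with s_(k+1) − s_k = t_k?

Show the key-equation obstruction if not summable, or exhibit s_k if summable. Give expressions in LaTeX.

The ratio is (k + 3)/(k + 5).
Factor: A=k + 3; B=k + 5; C=1.
Set up (k + 3)·f(k+1) − (k + 4)·f(k) − (1) = 0.
From deg A=1, deg B=1, deg C=0: d=1.
Coefficient equations give f(k) = k/3.
Get s_k = R·t_k = -4*k/(3*k + 9) with R(k) = B(k−1)f(k)/C(k) = k*(k + 4)/3.
Verify: -4/(k**2 + 7*k + 12) matches t_k.

Yes. s_k = - \frac{4 k}{3 k + 9}.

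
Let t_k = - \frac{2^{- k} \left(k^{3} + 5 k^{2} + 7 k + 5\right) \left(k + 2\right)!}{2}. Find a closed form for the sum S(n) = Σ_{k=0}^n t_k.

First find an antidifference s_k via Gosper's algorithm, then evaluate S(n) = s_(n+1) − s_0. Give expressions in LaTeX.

r(k) = (k**4 + 11*k**3 + 44*k**2 + 78*k + 54)/(2*(k**3 + 5*k**2 + 7*k + 5)) after simplifying.
A = k/2 + 3/2, B = 1, C = k**3 + 5*k**2 + 7*k + 5.
f must satisfy (k/2 + 3/2)·f(k+1) − (1)·f(k) = k**3 + 5*k**2 + 7*k + 5.
Degrees (1,0,3) ⇒ d ≤ 2.
A polynomial solution: f(k) = 2*(k**2 + 2*k - 4).
R(k) = B(k−1)·f(k)/C(k) = 2*(k**2 + 2*k - 4)/(k**3 + 5*k**2 + 7*k + 5); s_k = R·t_k = -(k**2 + 2*k - 4)*factorial(k + 2)/2**k.
Check: Δs_k = -(k**3 + 5*k**2 + 7*k + 5)*factorial(k + 2)/(2*2**k). ✓
Evaluate: s_(n+1) = -2**(-n - 1)*(n**2 + 4*n - 1)*factorial(n + 3); subtract s_(0) = 8 ⇒ S(n) = 2**(-n - 1)*(-2**(n + 4) - n**5*factorial(n) - 10*n**4*factorial(n) - 34*n**3*factorial(n) - 44*n**2*factorial(n) - 13*n*factorial(n) + 6*factorial(n)).

S(n) = 2^{- n - 1} \left(- 2^{n + 4} - n^{5} n! - 10 n^{4} n! - 34 n^{3} n! - 44 n^{2} n! - 13 n n! + 6 n!\right)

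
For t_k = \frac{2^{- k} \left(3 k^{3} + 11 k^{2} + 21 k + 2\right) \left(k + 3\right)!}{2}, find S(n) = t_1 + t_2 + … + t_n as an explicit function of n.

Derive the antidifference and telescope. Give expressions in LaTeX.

Ratio r(k) = (3*k**4 + 32*k**3 + 132*k**2 + 245*k + 148)/(2*(3*k**3 + 11*k**2 + 21*k + 2)).
Take A(k)=k/2 + 2, B(k)=1, C(k)=k**3 + 11*k**2/3 + 7*k + 2/3.
f must satisfy (k/2 + 2)·f(k+1) − (1)·f(k) = k**3 + 11*k**2/3 + 7*k + 2/3.
From deg A=1, deg B=0, deg C=3: d=2.
Coefficient equations give f(k) = 2*(3*k**2 - k - 3)/3.
Certificate R = B(k−1)f/C = 2*(3*k**2 - k - 3)/(3*k**3 + 11*k**2 + 21*k + 2) gives s_k = (3*k**2 - k - 3)*factorial(k + 3)/2**k.
Check: Δs_k = (3*k**3 + 11*k**2 + 21*k + 2)*factorial(k + 3)/(2*2**k). ✓
s_(n+1) = 2**(-n - 1)*(3*n**2 + 5*n - 1)*factorial(n + 4) and s_(1) = -12, so S(n) = (24*2**n + 3*n**6*factorial(n) + 35*n**5*factorial(n) + 154*n**4*factorial(n) + 315*n**3*factorial(n) + 287*n**2*factorial(n) + 70*n*factorial(n) - 24*factorial(n))/(2*2**n).

S(n) = \frac{2^{- n} \left(24 \cdot 2^{n} + 3 n^{6} n! + 35 n^{5} n! + 154 n^{4} n! + 315 n^{3} n! + 287 n^{2} n! + 70 n n! - 24 n!\right)}{2}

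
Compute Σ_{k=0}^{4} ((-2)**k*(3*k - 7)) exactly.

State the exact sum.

Σ = 61

Compute t_(k+1)/t_k: get 2*(4 - 3*k)/(3*k - 7).
Normal form (A,B,C) = (-2, 1, k - 7/3).
f must satisfy (-2)·f(k+1) − (1)·f(k) = k - 7/3.
d = 1 from the (0,0,1) case.
A polynomial solution: f(k) = -(k - 3)/3.
R(k) = B(k−1)·f(k)/C(k) = -(k - 3)/(3*k - 7); s_k = R·t_k = (-2)**k*(3 - k).
Verify: (-2)**k*(3*k - 7) matches t_k.
Σ_(k=0)^(4) t_k = s_(5) − s_(0) = 64 − (3) = 61.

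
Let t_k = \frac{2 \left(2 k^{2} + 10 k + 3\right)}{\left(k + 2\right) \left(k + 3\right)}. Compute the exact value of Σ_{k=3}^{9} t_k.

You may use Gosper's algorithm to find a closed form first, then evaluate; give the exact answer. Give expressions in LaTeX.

Compute t_(k+1)/t_k: get (k + 2)*(10*k + 2*(k + 1)**2 + 13)/((k + 4)*(2*k**2 + 10*k + 3)).
Take A(k)=k + 2, B(k)=k + 4, C(k)=k**2 + 5*k + 3/2.
f must satisfy (k + 2)·f(k+1) − (k + 3)·f(k) = k**2 + 5*k + 3/2.
deg f ≤ 2 (via 1,1,2).
Match coefficients ⇒ f(k) = k*(4*k - 1)/4.
So s_k = (B(k−1)f/C)·t_k = (k*(k + 3)*(4*k - 1)/(2*(2*k**2 + 10*k + 3)))·t_k = k*(4*k - 1)/(k + 2).
Verify: 2*(2*k**2 + 10*k + 3)/(k**2 + 5*k + 6) matches t_k.
Σ_(k=3)^(9) t_k = s_(10) − s_(3) = 65/2 − (33/5) = 259/10.

Σ = 259/10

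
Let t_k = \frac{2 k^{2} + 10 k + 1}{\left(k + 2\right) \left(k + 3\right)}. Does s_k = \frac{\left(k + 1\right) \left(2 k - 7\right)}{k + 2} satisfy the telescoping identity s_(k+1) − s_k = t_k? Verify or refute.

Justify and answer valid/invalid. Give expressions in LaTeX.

s_(k+1) = (k + 2)*(2*k - 5)/(k + 3)
s_(k+1) − s_k = (2*k**2 + 10*k + 1)/(k**2 + 5*k + 6)
(s_(k+1) − s_k) − t_k = 0

valid (s_(k+1) − s_k reduces to t_k)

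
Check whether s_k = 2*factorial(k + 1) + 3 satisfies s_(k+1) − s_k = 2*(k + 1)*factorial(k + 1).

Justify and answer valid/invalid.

s_(k+1) = 2*factorial(k + 2) + 3
s_(k+1) − s_k = 2*(k + 1)*factorial(k + 1)
(s_(k+1) − s_k) − t_k = 0

valid; difference matches t_k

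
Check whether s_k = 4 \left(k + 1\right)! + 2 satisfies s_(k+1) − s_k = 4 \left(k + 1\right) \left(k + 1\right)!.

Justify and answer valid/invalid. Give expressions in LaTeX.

s_(k+1) = 4*factorial(k + 2) + 2
s_(k+1) − s_k = 4*(k + 1)*factorial(k + 1)
(s_(k+1) − s_k) − t_k = 0

valid (s_(k+1) − s_k reduces to t_k)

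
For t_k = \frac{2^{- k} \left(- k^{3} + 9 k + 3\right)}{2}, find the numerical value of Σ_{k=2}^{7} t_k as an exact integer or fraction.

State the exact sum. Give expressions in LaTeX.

Σ = -639/256

Compute t_(k+1)/t_k: get (9*k - (k + 1)**3 + 12)/(2*(-k**3 + 9*k + 3)).
Factor: A=1/2; B=1; C=k**3 - 9*k - 3.
Set up (1/2)·f(k+1) − (1)·f(k) − (k**3 - 9*k - 3) = 0.
Degrees (0,0,3) ⇒ d ≤ 3.
A polynomial solution: f(k) = -2*(k**3 + 3*k**2 + 1).
Then R = B(k−1)f/C = -2*(k**3 + 3*k**2 + 1)/(k**3 - 9*k - 3), so s_k = R(k)·t_k = (k**3 + 3*k**2 + 1)/2**k.
s_(k+1) − s_k = (-k**3 + 9*k + 3)/(2*2**k) = t_k.
Telescoping: Σ = s_(8) − s_(2) = 705/256 − (21/4) = -639/256.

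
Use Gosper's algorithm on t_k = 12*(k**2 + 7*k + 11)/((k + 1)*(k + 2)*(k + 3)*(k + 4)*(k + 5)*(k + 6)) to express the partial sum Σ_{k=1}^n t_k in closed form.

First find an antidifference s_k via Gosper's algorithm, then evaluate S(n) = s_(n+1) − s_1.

Step 1: r(k) = (k + 1)*(7*k + (k + 1)**2 + 18)/((k + 7)*(k**2 + 7*k + 11)).
Gosper form: A/B · C(k+1)/C(k) with A=k + 1, B=k + 7, C=k**2 + 7*k + 11.
Key eq: (k + 1)·f(k+1) = (k + 6)·f(k) + (k**2 + 7*k + 11).
d = 5 from the (1,1,2) case.
A polynomial solution: f(k) = k*(k + 2)*(k + 4)*(k**2 + 9*k + 23)/45.
Then R = B(k−1)f/C = k*(k + 2)*(k + 4)*(k + 6)*(k**2 + 9*k + 23)/(45*(k**2 + 7*k + 11)), so s_k = R(k)·t_k = 4*k*(k**2 + 9*k + 23)/(15*(k**3 + 9*k**2 + 23*k + 15)).
Verify: 12*(k**2 + 7*k + 11)/(k**6 + 21*k**5 + 175*k**4 + 735*k**3 + 1624*k**2 + 1764*k + 720) matches t_k.
Evaluate: s_(n+1) = 4*(n**3 + 12*n**2 + 44*n + 33)/(15*(n**3 + 12*n**2 + 44*n + 48)); subtract s_(1) = 11/60 ⇒ S(n) = n*(n**2 + 12*n + 44)/(12*(n**3 + 12*n**2 + 44*n + 48)).

S(n) = n*(n**2 + 12*n + 44)/(12*(n**3 + 12*n**2 + 44*n + 48))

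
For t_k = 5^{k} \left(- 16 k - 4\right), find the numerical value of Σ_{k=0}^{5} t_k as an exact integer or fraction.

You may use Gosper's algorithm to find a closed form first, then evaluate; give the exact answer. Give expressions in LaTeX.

Σ = -312504

Step 1: r(k) = 5*(4*k + 5)/(4*k + 1).
A = 5, B = 1, C = k + 1/4.
Need (5)·f(k+1) − (1)·f(k) = k + 1/4.
Degrees (0,0,1) ⇒ d ≤ 1.
Match coefficients ⇒ f(k) = (k - 1)/4.
Then R = B(k−1)f/C = (k - 1)/(4*k + 1), so s_k = R(k)·t_k = 4*5**k*(1 - k).
s_(k+1) − s_k = 5**k*(-16*k - 4) = t_k.
Telescoping: Σ = s_(6) − s_(0) = -312500 − (4) = -312504.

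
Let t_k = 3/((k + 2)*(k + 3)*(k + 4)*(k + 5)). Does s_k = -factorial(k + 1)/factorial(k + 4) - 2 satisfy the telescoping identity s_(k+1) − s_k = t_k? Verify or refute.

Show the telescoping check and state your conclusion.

valid; difference matches t_k

s_(k+1) = -factorial(k + 2)/factorial(k + 5) - 2
s_(k+1) − s_k = 3/((k + 2)*(k + 3)*(k + 4)*(k + 5))
(s_(k+1) − s_k) − t_k = 0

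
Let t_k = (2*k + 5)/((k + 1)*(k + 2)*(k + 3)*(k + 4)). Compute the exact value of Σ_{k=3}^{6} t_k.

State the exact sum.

The ratio is (k + 1)*(2*k + 7)/((k + 5)*(2*k + 5)).
Normal form (A,B,C) = (k + 1, k + 5, k + 5/2).
Need (k + 1)·f(k+1) − (k + 4)·f(k) = k + 5/2.
From deg A=1, deg B=1, deg C=1: d=3.
Solving with deg f ≤ 3: f(k) = k*(k + 2)*(k + 4)/6.
R(k) = B(k−1)·f(k)/C(k) = k*(k + 2)*(k + 4)**2/(3*(2*k + 5)); s_k = R·t_k = k*(k + 4)/(3*(k**2 + 4*k + 3)).
Δs = (2*k + 5)/(k**4 + 10*k**3 + 35*k**2 + 50*k + 24), as required.
Σ_(k=3)^(6) t_k = s_(7) − s_(3) = 77/240 − (7/24) = 7/240.

Σ = 7/240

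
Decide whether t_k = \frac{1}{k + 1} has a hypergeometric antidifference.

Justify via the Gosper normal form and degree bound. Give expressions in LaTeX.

The ratio is (k + 1)/(k + 2).
Take A(k)=k + 1, B(k)=k + 2, C(k)=1.
Solve (k + 1)·f(k+1) − (k + 1)·f(k) = 1.
Bound: deg f ≤ 0.
Generic f = c0 gives residual -1; -1 = 0 cannot hold, so t_k is not Gosper-summable.

No. Not Gosper-summable.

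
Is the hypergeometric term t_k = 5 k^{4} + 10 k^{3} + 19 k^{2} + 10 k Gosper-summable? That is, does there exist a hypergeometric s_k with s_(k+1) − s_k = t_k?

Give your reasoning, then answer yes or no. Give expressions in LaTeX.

The ratio is (5*k**4 + 30*k**3 + 79*k**2 + 98*k + 44)/(k*(5*k**3 + 10*k**2 + 19*k + 10)).
Factor: A=1; B=1; C=k**4 + 2*k**3 + 19*k**2/5 + 2*k.
Key eq: (1)·f(k+1) = (1)·f(k) + (k**4 + 2*k**3 + 19*k**2/5 + 2*k).
From deg A=0, deg B=0, deg C=4: d=5.
Match coefficients ⇒ f(k) = k*(k - 1)*(k**3 + k**2 + 4*k + 2)/5.
Then R = B(k−1)f/C = (k - 1)*(k**3 + k**2 + 4*k + 2)/(5*k**3 + 10*k**2 + 19*k + 10), so s_k = R(k)·t_k = k*(k**4 + 3*k**2 - 2*k - 2).
Verify: k*(5*k**3 + 10*k**2 + 19*k + 10) matches t_k.

Yes. s_k = k \left(k^{4} + 3 k^{2} - 2 k - 2\right).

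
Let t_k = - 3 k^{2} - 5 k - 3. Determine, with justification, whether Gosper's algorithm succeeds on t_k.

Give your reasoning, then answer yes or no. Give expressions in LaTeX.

The ratio is (3*k**2 + 11*k + 11)/(3*k**2 + 5*k + 3).
A = 1, B = 1, C = k**2 + 5*k/3 + 1.
f must satisfy (1)·f(k+1) − (1)·f(k) = k**2 + 5*k/3 + 1.
Degrees (0,0,2) ⇒ d ≤ 3.
Match coefficients ⇒ f(k) = k*(k**2 + k + 1)/3.
So s_k = (B(k−1)f/C)·t_k = (k*(k**2 + k + 1)/(3*k**2 + 5*k + 3))·t_k = k*(-k**2 - k - 1).
Verify: -3*k**2 - 5*k - 3 matches t_k.

Yes. s_k = k \left(- k^{2} - k - 1\right).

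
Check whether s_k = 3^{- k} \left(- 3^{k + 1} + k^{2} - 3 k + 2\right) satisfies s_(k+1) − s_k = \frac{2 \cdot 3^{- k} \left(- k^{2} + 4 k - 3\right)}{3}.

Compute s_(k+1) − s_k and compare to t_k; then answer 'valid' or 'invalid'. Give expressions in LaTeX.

valid; difference matches t_k

s_(k+1) = (-9*3**k + k**2 - k)/(3*3**k)
s_(k+1) − s_k = 2*(-k**2 + 4*k - 3)/(3*3**k)
(s_(k+1) − s_k) − t_k = 0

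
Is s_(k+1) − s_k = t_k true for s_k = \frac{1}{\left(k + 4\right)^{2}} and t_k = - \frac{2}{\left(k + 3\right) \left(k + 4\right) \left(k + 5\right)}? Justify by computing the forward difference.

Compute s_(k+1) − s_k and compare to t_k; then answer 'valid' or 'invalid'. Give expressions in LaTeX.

Invalid: residual \frac{3 k + 13}{k^{5} + 21 k^{4} + 175 k^{3} + 723 k^{2} + 1480 k + 1200} ≠ 0.

s_(k+1) = (k + 5)**(-2)
s_(k+1) − s_k = (k + 5)**(-2) - 1/(k + 4)**2
(s_(k+1) − s_k) − t_k = (3*k + 13)/(k**5 + 21*k**4 + 175*k**3 + 723*k**2 + 1480*k + 1200)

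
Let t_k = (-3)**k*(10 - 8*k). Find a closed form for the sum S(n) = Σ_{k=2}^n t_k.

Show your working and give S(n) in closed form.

Ratio r(k) = 3*(1 - 4*k)/(4*k - 5).
So A=-3 and B=1, with C=k - 5/4.
Set up (-3)·f(k+1) − (1)·f(k) − (k - 5/4) = 0.
d = 1 from the (0,0,1) case.
Match coefficients ⇒ f(k) = -(k - 2)/4.
Certificate R = B(k−1)f/C = -(k - 2)/(4*k - 5) gives s_k = 2*(-3)**k*(k - 2).
s_(k+1) − s_k = (-3)**k*(10 - 8*k) = t_k.
Telescope: S(n) = s_(n+1) − s_(2) = 6*(-3)**n*(1 - n) − (0) = 6*(-3)**n*(1 - n).

S(n) = 6*(-3)**n*(1 - n)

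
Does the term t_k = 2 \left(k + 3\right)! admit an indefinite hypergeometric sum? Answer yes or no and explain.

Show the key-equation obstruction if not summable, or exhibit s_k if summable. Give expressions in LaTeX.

r(k) = k + 4 after simplifying.
Normal form (A,B,C) = (k + 4, 1, 1).
Set up (k + 4)·f(k+1) − (1)·f(k) − (1) = 0.
Degrees (1,0,0) ⇒ d ≤ -1.
Bound -1 < 0, so the key equation has no polynomial solution.

No — negative degree bound, so no certificate f.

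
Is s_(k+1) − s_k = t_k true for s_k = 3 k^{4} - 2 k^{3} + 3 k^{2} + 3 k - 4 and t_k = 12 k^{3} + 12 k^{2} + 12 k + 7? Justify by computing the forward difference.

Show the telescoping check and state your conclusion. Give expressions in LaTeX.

s_(k+1) = 3*k**4 + 10*k**3 + 15*k**2 + 15*k + 3
s_(k+1) − s_k = 12*k**3 + 12*k**2 + 12*k + 7
(s_(k+1) − s_k) − t_k = 0

valid; difference matches t_k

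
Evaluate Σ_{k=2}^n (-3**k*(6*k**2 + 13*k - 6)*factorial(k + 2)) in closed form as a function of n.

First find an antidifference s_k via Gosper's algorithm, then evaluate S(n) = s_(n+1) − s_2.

t_(k+1)/t_k = 3*(6*k**3 + 43*k**2 + 88*k + 39)/(6*k**2 + 13*k - 6).
Gosper form: A/B · C(k+1)/C(k) with A=3*k + 9, B=1, C=k**2 + 13*k/6 - 1.
Set up (3*k + 9)·f(k+1) − (1)·f(k) − (k**2 + 13*k/6 - 1) = 0.
deg f ≤ 1 (via 1,0,2).
A polynomial solution: f(k) = (2*k - 3)/6.
R(k) = B(k−1)·f(k)/C(k) = (2*k - 3)/(6*k**2 + 13*k - 6); s_k = R·t_k = -3**k*(2*k - 3)*factorial(k + 2).
Check: Δs_k = -3**k*(6*k**2 + 13*k - 6)*factorial(k + 2). ✓
s_(n+1) = -3**(n + 1)*(2*n - 1)*factorial(n + 3) and s_(2) = -216, so S(n) = -6*3**n*n*factorial(n + 3) + 3*3**n*factorial(n + 3) + 216.

S(n) = -6*3**n*n*factorial(n + 3) + 3*3**n*factorial(n + 3) + 216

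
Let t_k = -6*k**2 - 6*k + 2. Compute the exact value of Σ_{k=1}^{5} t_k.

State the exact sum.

Σ = -410

Step 1: r(k) = (3*k**2 + 9*k + 5)/(3*k**2 + 3*k - 1).
So A=1 and B=1, with C=k**2 + k - 1/3.
f must satisfy (1)·f(k+1) − (1)·f(k) = k**2 + k - 1/3.
Bound: deg f ≤ 3.
Coefficient equations give f(k) = k*(k**2 - 2)/3.
Then R = B(k−1)f/C = k*(k**2 - 2)/(3*k**2 + 3*k - 1), so s_k = R(k)·t_k = 2*k*(2 - k**2).
Verify: -6*k**2 - 6*k + 2 matches t_k.
Sum = s_(6) − s_(1); s_(6) = -408, s_(1) = 2 ⇒ -410.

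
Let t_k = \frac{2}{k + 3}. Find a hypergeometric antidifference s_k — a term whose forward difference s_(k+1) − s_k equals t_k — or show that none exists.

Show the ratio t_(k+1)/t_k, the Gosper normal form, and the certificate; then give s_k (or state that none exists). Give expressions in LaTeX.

t_(k+1)/t_k = (k + 3)/(k + 4).
Take A(k)=k + 3, B(k)=k + 4, C(k)=1.
f must satisfy (k + 3)·f(k+1) − (k + 3)·f(k) = 1.
Degrees (1,1,0) ⇒ d ≤ 0.
Generic f = c0 gives residual -1; -1 = 0 cannot hold, so t_k is not Gosper-summable.

none — t_k is not Gosper-summable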